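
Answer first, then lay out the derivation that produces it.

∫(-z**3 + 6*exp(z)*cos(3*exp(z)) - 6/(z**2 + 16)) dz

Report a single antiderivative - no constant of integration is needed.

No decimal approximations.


The answer is -z**4/4 + 2*sin(3*exp(z)) - 3*atan(z/4)/2.
Step 1. Rewrite: now ∫(-z**3) dz + ∫(6*exp(z)*cos(3*exp(z))) dz + ∫(-6/(z**2 + 16)) dz.
Step 2. Substitute u = exp(z), turning ∫(6*exp(z)*cos(3*exp(z))) dz into ∫(6*cos(3*u)) du: now ∫(-z**3) dz + ∫(-6/(z**2 + 16)) dz + ∫(6*cos(3*u)) du.
Step 3. Evaluate the standard form: now 2*sin(3*u) + ∫(-z**3) dz + ∫(-6/(z**2 + 16)) dz.
Step 4. Substitute back u = exp(z): now 2*sin(3*exp(z)) + ∫(-z**3) dz + ∫(-6/(z**2 + 16)) dz.
Step 5. Evaluate the standard form: now -z**4/4 + 2*sin(3*exp(z)) + ∫(-6/(z**2 + 16)) dz.
Step 6. Evaluate the standard form: now -z**4/4 + 2*sin(3*exp(z)) - 3*atan(z/4)/2.
Answer: -z**4/4 + 2*sin(3*exp(z)) - 3*atan(z/4)/2.


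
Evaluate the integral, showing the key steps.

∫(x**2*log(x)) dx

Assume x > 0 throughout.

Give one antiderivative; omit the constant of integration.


Step 1. Integrate ∫(x**2*log(x)) dx by parts with u = log(x), dv = (x**2) dx, so v = x**3/3 [assuming x > 0]: now x**3*log(x)/3 + ∫(-x**2/3) dx.
Step 2. Evaluate the standard form: now x**3*log(x)/3 - x**3/9.
Answer: x**3*log(x)/3 - x**3/9.


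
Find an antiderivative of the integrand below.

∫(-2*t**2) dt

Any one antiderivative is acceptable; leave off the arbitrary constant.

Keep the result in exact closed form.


Answer: -2*t**3/3.


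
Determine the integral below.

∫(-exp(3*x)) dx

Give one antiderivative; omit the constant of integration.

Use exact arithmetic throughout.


Answer: -exp(3*x)/3.


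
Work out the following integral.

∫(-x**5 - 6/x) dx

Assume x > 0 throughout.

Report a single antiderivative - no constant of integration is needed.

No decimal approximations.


Answer: -x**6/6 - 6*log(x).


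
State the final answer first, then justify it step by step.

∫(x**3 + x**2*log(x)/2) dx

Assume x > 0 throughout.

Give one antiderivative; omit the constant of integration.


The answer is x**4/4 + x**3*log(x)/6 - x**3/18.
Step 1. Rewrite: now ∫(x**3) dx + ∫(x**2*log(x)/2) dx.
Step 2. Evaluate the standard form: now x**4/4 + ∫(x**2*log(x)/2) dx.
Step 3. Integrate ∫(x**2*log(x)/2) dx by parts with u = log(x), dv = (x**2/2) dx, so v = x**3/6 [assuming x > 0]: now x**4/4 + x**3*log(x)/6 + ∫(-x**2/6) dx.
Step 4. Evaluate the standard form: now x**4/4 + x**3*log(x)/6 - x**3/18.
Answer: x**4/4 + x**3*log(x)/6 - x**3/18.


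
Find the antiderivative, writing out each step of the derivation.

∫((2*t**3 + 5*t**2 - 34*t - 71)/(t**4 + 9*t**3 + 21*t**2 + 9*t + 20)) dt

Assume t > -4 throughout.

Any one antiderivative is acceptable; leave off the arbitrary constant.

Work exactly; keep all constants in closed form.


Step 1. Decompose ∫((2*t**3 + 5*t**2 - 34*t - 71)/(t**4 + 9*t**3 + 21*t**2 + 9*t + 20)) dt by partial fractions, (2*t**3 + 5*t**2 - 34*t - 71)/(t**4 + 9*t**3 + 21*t**2 + 9*t + 20) = -4/(t**2 + 1) + 1/(t + 5) + 1/(t + 4): now ∫(1/(t + 4)) dt + ∫(1/(t + 5)) dt + ∫(-4/(t**2 + 1)) dt.
Step 2. Evaluate the standard form [assuming t > -5]: now log(t + 5) + ∫(1/(t + 4)) dt + ∫(-4/(t**2 + 1)) dt.
Step 3. Evaluate the standard form [assuming t > -4]: now log(t + 4) + log(t + 5) + ∫(-4/(t**2 + 1)) dt.
Step 4. Evaluate the standard form: now log(t + 4) + log(t + 5) - 4*atan(t).
Answer: log(t + 4) + log(t + 5) - 4*atan(t).


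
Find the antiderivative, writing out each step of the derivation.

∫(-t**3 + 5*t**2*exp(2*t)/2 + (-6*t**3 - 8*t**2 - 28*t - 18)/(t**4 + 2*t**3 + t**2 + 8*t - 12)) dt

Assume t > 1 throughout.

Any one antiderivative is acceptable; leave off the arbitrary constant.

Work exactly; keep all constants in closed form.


Step 1. Rewrite: now ∫(-t**3) dt + ∫(5*t**2*exp(2*t)/2) dt + ∫((-6*t**3 - 8*t**2 - 28*t - 18)/(t**4 + 2*t**3 + t**2 + 8*t - 12)) dt.
Step 2. Decompose ∫((-6*t**3 - 8*t**2 - 28*t - 18)/(t**4 + 2*t**3 + t**2 + 8*t - 12)) dt by partial fractions, (-6*t**3 - 8*t**2 - 28*t - 18)/(t**4 + 2*t**3 + t**2 + 8*t - 12) = -2/(t**2 + 4) - 3/(t + 3) - 3/(t - 1): now ∫(-t**3) dt + ∫(5*t**2*exp(2*t)/2) dt + ∫(-3/(t - 1)) dt + ∫(-3/(t + 3)) dt + ∫(-2/(t**2 + 4)) dt.
Step 3. Evaluate the standard form [assuming t > 1]: now -3*log(t - 1) + ∫(-t**3) dt + ∫(5*t**2*exp(2*t)/2) dt + ∫(-3/(t + 3)) dt + ∫(-2/(t**2 + 4)) dt.
Step 4. Evaluate the standard form [assuming t > -3]: now -3*log(t - 1) - 3*log(t + 3) + ∫(-t**3) dt + ∫(5*t**2*exp(2*t)/2) dt + ∫(-2/(t**2 + 4)) dt.
Step 5. Evaluate the standard form: now -3*log(t - 1) - 3*log(t + 3) - atan(t/2) + ∫(-t**3) dt + ∫(5*t**2*exp(2*t)/2) dt.
Step 6. Integrate ∫(5*t**2*exp(2*t)/2) dt by parts with u = t**2, dv = (5*exp(2*t)/2) dt, so v = 5*exp(2*t)/4: now 5*t**2*exp(2*t)/4 - 3*log(t - 1) - 3*log(t + 3) - atan(t/2) + ∫(-t**3) dt + ∫(-5*t*exp(2*t)/2) dt.
Step 7. Integrate ∫(-5*t*exp(2*t)/2) dt by parts with u = t, dv = (-5*exp(2*t)/2) dt, so v = -5*exp(2*t)/4: now 5*t**2*exp(2*t)/4 - 5*t*exp(2*t)/4 - 3*log(t - 1) - 3*log(t + 3) - atan(t/2) + ∫(-t**3) dt + ∫(5*exp(2*t)/4) dt.
Step 8. Evaluate the standard form: now 5*t**2*exp(2*t)/4 - 5*t*exp(2*t)/4 + 5*exp(2*t)/8 - 3*log(t - 1) - 3*log(t + 3) - atan(t/2) + ∫(-t**3) dt.
Step 9. Evaluate the standard form: now -t**4/4 + 5*t**2*exp(2*t)/4 - 5*t*exp(2*t)/4 + 5*exp(2*t)/8 - 3*log(t - 1) - 3*log(t + 3) - atan(t/2).
Answer: -t**4/4 + 5*t**2*exp(2*t)/4 - 5*t*exp(2*t)/4 + 5*exp(2*t)/8 - 3*log(t - 1) - 3*log(t + 3) - atan(t/2).


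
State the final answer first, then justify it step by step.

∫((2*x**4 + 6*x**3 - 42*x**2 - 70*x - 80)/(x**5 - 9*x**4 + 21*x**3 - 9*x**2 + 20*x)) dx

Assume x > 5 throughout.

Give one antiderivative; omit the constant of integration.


The answer is -4*log(x) + 4*log(x - 5) + 2*log(x - 4) - 4*atan(x).
Step 1. Decompose ∫((2*x**4 + 6*x**3 - 42*x**2 - 70*x - 80)/(x**5 - 9*x**4 + 21*x**3 - 9*x**2 + 20*x)) dx by partial fractions, (2*x**4 + 6*x**3 - 42*x**2 - 70*x - 80)/(x**5 - 9*x**4 + 21*x**3 - 9*x**2 + 20*x) = -4/(x**2 + 1) + 2/(x - 4) + 4/(x - 5) - 4/x: now ∫(-4/x) dx + ∫(4/(x - 5)) dx + ∫(2/(x - 4)) dx + ∫(-4/(x**2 + 1)) dx.
Step 2. Evaluate the standard form [assuming x > 0]: now -4*log(x) + ∫(4/(x - 5)) dx + ∫(2/(x - 4)) dx + ∫(-4/(x**2 + 1)) dx.
Step 3. Evaluate the standard form [assuming x > 5]: now -4*log(x) + 4*log(x - 5) + ∫(2/(x - 4)) dx + ∫(-4/(x**2 + 1)) dx.
Step 4. Evaluate the standard form [assuming x > 4]: now -4*log(x) + 4*log(x - 5) + 2*log(x - 4) + ∫(-4/(x**2 + 1)) dx.
Step 5. Evaluate the standard form: now -4*log(x) + 4*log(x - 5) + 2*log(x - 4) - 4*atan(x).
Answer: -4*log(x) + 4*log(x - 5) + 2*log(x - 4) - 4*atan(x).


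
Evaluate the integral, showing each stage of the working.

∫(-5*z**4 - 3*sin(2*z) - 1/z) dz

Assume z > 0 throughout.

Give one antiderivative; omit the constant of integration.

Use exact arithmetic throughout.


Step 1. Rewrite: now ∫(-1/z) dz + ∫(-5*z**4) dz + ∫(-3*sin(2*z)) dz.
Step 2. Evaluate the standard form [assuming z > 0]: now -log(z) + ∫(-5*z**4) dz + ∫(-3*sin(2*z)) dz.
Step 3. Evaluate the standard form: now -z**5 - log(z) + ∫(-3*sin(2*z)) dz.
Step 4. Evaluate the standard form: now -z**5 - log(z) + 3*cos(2*z)/2.
Answer: -z**5 - log(z) + 3*cos(2*z)/2.


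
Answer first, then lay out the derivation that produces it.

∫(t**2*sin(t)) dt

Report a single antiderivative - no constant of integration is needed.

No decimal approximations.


The answer is -t**2*cos(t) + 2*t*sin(t) + 2*cos(t).
Step 1. Integrate ∫(t**2*sin(t)) dt by parts with u = t**2, dv = (sin(t)) dt, so v = -cos(t): now -t**2*cos(t) + ∫(2*t*cos(t)) dt.
Step 2. Integrate ∫(2*t*cos(t)) dt by parts with u = t, dv = (2*cos(t)) dt, so v = 2*sin(t): now -t**2*cos(t) + 2*t*sin(t) + ∫(-2*sin(t)) dt.
Step 3. Evaluate the standard form: now -t**2*cos(t) + 2*t*sin(t) + 2*cos(t).
Answer: -t**2*cos(t) + 2*t*sin(t) + 2*cos(t).


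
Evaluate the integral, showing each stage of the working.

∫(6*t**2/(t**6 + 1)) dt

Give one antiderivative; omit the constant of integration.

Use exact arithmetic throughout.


Step 1. Substitute u = t**3, turning ∫(6*t**2/(t**6 + 1)) dt into ∫(2/(u**2 + 1)) du: now ∫(2/(u**2 + 1)) du.
Step 2. Evaluate the standard form: now 2*atan(u).
Step 3. Substitute back u = t**3: now 2*atan(t**3).
Answer: 2*atan(t**3).


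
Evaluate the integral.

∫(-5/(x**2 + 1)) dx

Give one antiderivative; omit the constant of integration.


Answer: -5*atan(x).


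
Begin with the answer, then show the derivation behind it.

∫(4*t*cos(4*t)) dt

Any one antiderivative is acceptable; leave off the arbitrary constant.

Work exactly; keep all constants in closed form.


The answer is t*sin(4*t) + cos(4*t)/4.
Step 1. Integrate ∫(4*t*cos(4*t)) dt by parts with u = t, dv = (4*cos(4*t)) dt, so v = sin(4*t): now t*sin(4*t) + ∫(-sin(4*t)) dt.
Step 2. Evaluate the standard form: now t*sin(4*t) + cos(4*t)/4.
Answer: t*sin(4*t) + cos(4*t)/4.


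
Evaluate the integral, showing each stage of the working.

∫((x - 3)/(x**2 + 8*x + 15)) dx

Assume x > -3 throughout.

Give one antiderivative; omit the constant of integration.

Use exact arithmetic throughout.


Step 1. Decompose ∫((x - 3)/(x**2 + 8*x + 15)) dx by partial fractions, (x - 3)/(x**2 + 8*x + 15) = 4/(x + 5) - 3/(x + 3): now ∫(-3/(x + 3)) dx + ∫(4/(x + 5)) dx.
Step 2. Evaluate the standard form [assuming x > -5]: now 4*log(x + 5) + ∫(-3/(x + 3)) dx.
Step 3. Evaluate the standard form [assuming x > -3]: now -3*log(x + 3) + 4*log(x + 5).
Answer: -3*log(x + 3) + 4*log(x + 5).


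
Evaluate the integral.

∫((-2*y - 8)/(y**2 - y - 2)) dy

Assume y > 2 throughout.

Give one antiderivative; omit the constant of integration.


Answer: -4*log(y - 2) + 2*log(y + 1).


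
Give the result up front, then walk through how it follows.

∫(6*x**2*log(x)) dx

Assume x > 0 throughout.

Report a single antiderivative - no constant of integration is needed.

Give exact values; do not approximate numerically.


The answer is 2*x**3*log(x) - 2*x**3/3.
Step 1. Integrate ∫(6*x**2*log(x)) dx by parts with u = log(x), dv = (6*x**2) dx, so v = 2*x**3 [assuming x > 0]: now 2*x**3*log(x) + ∫(-2*x**2) dx.
Step 2. Evaluate the standard form: now 2*x**3*log(x) - 2*x**3/3.
Answer: 2*x**3*log(x) - 2*x**3/3.


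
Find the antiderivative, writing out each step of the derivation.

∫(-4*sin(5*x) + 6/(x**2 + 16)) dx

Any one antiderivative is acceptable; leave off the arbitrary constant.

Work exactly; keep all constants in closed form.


Step 1. Rewrite: now ∫(6/(x**2 + 16)) dx + ∫(-4*sin(5*x)) dx.
Step 2. Evaluate the standard form: now 3*atan(x/4)/2 + ∫(-4*sin(5*x)) dx.
Step 3. Evaluate the standard form: now 4*cos(5*x)/5 + 3*atan(x/4)/2.
Answer: 4*cos(5*x)/5 + 3*atan(x/4)/2.


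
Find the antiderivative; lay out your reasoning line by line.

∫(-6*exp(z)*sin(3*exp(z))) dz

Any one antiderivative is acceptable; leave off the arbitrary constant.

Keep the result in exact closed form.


Step 1. Substitute u = exp(z), turning ∫(-6*exp(z)*sin(3*exp(z))) dz into ∫(-6*sin(3*u)) du: now ∫(-6*sin(3*u)) du.
Step 2. Evaluate the standard form: now 2*cos(3*u).
Step 3. Substitute back u = exp(z): now 2*cos(3*exp(z)).
Answer: 2*cos(3*exp(z)).


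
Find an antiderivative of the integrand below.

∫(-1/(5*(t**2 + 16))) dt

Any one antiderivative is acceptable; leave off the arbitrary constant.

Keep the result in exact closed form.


Answer: -atan(t/4)/20.


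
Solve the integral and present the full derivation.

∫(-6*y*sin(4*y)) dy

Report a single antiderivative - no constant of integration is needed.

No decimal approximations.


Step 1. Integrate ∫(-6*y*sin(4*y)) dy by parts with u = y, dv = (-6*sin(4*y)) dy, so v = 3*cos(4*y)/2: now 3*y*cos(4*y)/2 + ∫(-3*cos(4*y)/2) dy.
Step 2. Evaluate the standard form: now 3*y*cos(4*y)/2 - 3*sin(4*y)/8.
Answer: 3*y*cos(4*y)/2 - 3*sin(4*y)/8.


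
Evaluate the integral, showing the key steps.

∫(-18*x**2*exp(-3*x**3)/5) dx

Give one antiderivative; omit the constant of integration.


Step 1. Substitute u = x**3, turning ∫(-18*x**2*exp(-3*x**3)/5) dx into ∫(-6*exp(-3*u)/5) du: now ∫(-6*exp(-3*u)/5) du.
Step 2. Evaluate the standard form: now 2*exp(-3*u)/5.
Step 3. Substitute back u = x**3: now 2*exp(-3*x**3)/5.
Answer: 2*exp(-3*x**3)/5.


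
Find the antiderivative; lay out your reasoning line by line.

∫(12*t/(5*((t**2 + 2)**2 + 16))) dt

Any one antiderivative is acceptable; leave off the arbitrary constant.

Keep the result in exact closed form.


Step 1. Substitute u = t**2 + 2, turning ∫(12*t/(5*((t**2 + 2)**2 + 16))) dt into ∫(6/(5*(u**2 + 16))) du: now ∫(6/(5*(u**2 + 16))) du.
Step 2. Evaluate the standard form: now 3*atan(u/4)/10.
Step 3. Substitute back u = t**2 + 2: now 3*atan(t**2/4 + 1/2)/10.
Answer: 3*atan(t**2/4 + 1/2)/10.


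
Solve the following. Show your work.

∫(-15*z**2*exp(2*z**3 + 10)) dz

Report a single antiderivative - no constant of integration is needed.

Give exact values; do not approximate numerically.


Step 1. Substitute u = z**3 + 5, turning ∫(-15*z**2*exp(2*z**3 + 10)) dz into ∫(-5*exp(2*u)) du: now ∫(-5*exp(2*u)) du.
Step 2. Evaluate the standard form: now -5*exp(2*u)/2.
Step 3. Substitute back u = z**3 + 5: now -5*exp(2*z**3 + 10)/2.
Answer: -5*exp(2*z**3 + 10)/2.


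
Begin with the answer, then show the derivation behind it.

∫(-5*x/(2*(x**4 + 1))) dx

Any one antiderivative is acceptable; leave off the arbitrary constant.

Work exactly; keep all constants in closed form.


The answer is -5*atan(x**2)/4.
Step 1. Substitute u = x**2, turning ∫(-5*x/(2*(x**4 + 1))) dx into ∫(-5/(4*(u**2 + 1))) du: now ∫(-5/(4*(u**2 + 1))) du.
Step 2. Evaluate the standard form: now -5*atan(u)/4.
Step 3. Substitute back u = x**2: now -5*atan(x**2)/4.
Answer: -5*atan(x**2)/4.


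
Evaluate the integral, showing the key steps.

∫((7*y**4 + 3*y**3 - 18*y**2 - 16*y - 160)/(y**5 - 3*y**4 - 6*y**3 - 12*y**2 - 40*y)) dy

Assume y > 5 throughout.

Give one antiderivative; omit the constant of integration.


Step 1. Decompose ∫((7*y**4 + 3*y**3 - 18*y**2 - 16*y - 160)/(y**5 - 3*y**4 - 6*y**3 - 12*y**2 - 40*y)) dy by partial fractions, (7*y**4 + 3*y**3 - 18*y**2 - 16*y - 160)/(y**5 - 3*y**4 - 6*y**3 - 12*y**2 - 40*y) = 2/(y**2 + 4) - 1/(y + 2) + 4/(y - 5) + 4/y: now ∫(4/y) dy + ∫(4/(y - 5)) dy + ∫(-1/(y + 2)) dy + ∫(2/(y**2 + 4)) dy.
Step 2. Evaluate the standard form [assuming y > -2]: now -log(y + 2) + ∫(4/y) dy + ∫(4/(y - 5)) dy + ∫(2/(y**2 + 4)) dy.
Step 3. Evaluate the standard form [assuming y > 0]: now 4*log(y) - log(y + 2) + ∫(4/(y - 5)) dy + ∫(2/(y**2 + 4)) dy.
Step 4. Evaluate the standard form [assuming y > 5]: now 4*log(y) + 4*log(y - 5) - log(y + 2) + ∫(2/(y**2 + 4)) dy.
Step 5. Evaluate the standard form: now 4*log(y) + 4*log(y - 5) - log(y + 2) + atan(y/2).
Answer: 4*log(y) + 4*log(y - 5) - log(y + 2) + atan(y/2).


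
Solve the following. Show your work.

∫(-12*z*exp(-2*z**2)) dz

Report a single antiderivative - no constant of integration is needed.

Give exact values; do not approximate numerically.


Step 1. Substitute u = z**2, turning ∫(-12*z*exp(-2*z**2)) dz into ∫(-6*exp(-2*u)) du: now ∫(-6*exp(-2*u)) du.
Step 2. Evaluate the standard form: now 3*exp(-2*u).
Step 3. Substitute back u = z**2: now 3*exp(-2*z**2).
Answer: 3*exp(-2*z**2).


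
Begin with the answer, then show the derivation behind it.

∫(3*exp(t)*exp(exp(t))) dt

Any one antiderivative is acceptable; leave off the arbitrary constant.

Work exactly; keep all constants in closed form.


The answer is 3*exp(exp(t)).
Step 1. Substitute u = exp(t), turning ∫(3*exp(t)*exp(exp(t))) dt into ∫(3*exp(u)) du: now ∫(3*exp(u)) du.
Step 2. Evaluate the standard form: now 3*exp(u).
Step 3. Substitute back u = exp(t): now 3*exp(exp(t)).
Answer: 3*exp(exp(t)).


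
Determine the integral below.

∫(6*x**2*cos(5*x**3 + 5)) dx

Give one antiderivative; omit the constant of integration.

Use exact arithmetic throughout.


Answer: 2*sin(5*x**3 + 5)/5.


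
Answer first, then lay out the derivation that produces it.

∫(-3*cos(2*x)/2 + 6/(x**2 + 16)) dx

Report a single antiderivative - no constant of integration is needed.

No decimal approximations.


The answer is -3*sin(2*x)/4 + 3*atan(x/4)/2.
Step 1. Rewrite: now ∫(6/(x**2 + 16)) dx + ∫(-3*cos(2*x)/2) dx.
Step 2. Evaluate the standard form: now 3*atan(x/4)/2 + ∫(-3*cos(2*x)/2) dx.
Step 3. Evaluate the standard form: now -3*sin(2*x)/4 + 3*atan(x/4)/2.
Answer: -3*sin(2*x)/4 + 3*atan(x/4)/2.


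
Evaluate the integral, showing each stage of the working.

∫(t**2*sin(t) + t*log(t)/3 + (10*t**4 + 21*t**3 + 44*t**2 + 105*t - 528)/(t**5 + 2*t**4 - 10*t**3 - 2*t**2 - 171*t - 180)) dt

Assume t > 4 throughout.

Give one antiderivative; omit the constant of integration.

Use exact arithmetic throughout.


Step 1. Rewrite: now ∫(t*log(t)/3) dt + ∫(t**2*sin(t)) dt + ∫((10*t**4 + 21*t**3 + 44*t**2 + 105*t - 528)/(t**5 + 2*t**4 - 10*t**3 - 2*t**2 - 171*t - 180)) dt.
Step 2. Decompose ∫((10*t**4 + 21*t**3 + 44*t**2 + 105*t - 528)/(t**5 + 2*t**4 - 10*t**3 - 2*t**2 - 171*t - 180)) dt by partial fractions, (10*t**4 + 21*t**3 + 44*t**2 + 105*t - 528)/(t**5 + 2*t**4 - 10*t**3 - 2*t**2 - 171*t - 180) = 3/(t**2 + 9) + 3/(t + 5) + 3/(t + 1) + 4/(t - 4): now ∫(t*log(t)/3) dt + ∫(t**2*sin(t)) dt + ∫(4/(t - 4)) dt + ∫(3/(t + 1)) dt + ∫(3/(t + 5)) dt + ∫(3/(t**2 + 9)) dt.
Step 3. Evaluate the standard form [assuming t > -1]: now 3*log(t + 1) + ∫(t*log(t)/3) dt + ∫(t**2*sin(t)) dt + ∫(4/(t - 4)) dt + ∫(3/(t + 5)) dt + ∫(3/(t**2 + 9)) dt.
Step 4. Evaluate the standard form [assuming t > -5]: now 3*log(t + 1) + 3*log(t + 5) + ∫(t*log(t)/3) dt + ∫(t**2*sin(t)) dt + ∫(4/(t - 4)) dt + ∫(3/(t**2 + 9)) dt.
Step 5. Evaluate the standard form [assuming t > 4]: now 4*log(t - 4) + 3*log(t + 1) + 3*log(t + 5) + ∫(t*log(t)/3) dt + ∫(t**2*sin(t)) dt + ∫(3/(t**2 + 9)) dt.
Step 6. Evaluate the standard form: now 4*log(t - 4) + 3*log(t + 1) + 3*log(t + 5) + atan(t/3) + ∫(t*log(t)/3) dt + ∫(t**2*sin(t)) dt.
Step 7. Integrate ∫(t*log(t)/3) dt by parts with u = log(t), dv = (t/3) dt, so v = t**2/6 [assuming t > 0]: now t**2*log(t)/6 + 4*log(t - 4) + 3*log(t + 1) + 3*log(t + 5) + atan(t/3) + ∫(-t/6) dt + ∫(t**2*sin(t)) dt.
Step 8. Evaluate the standard form: now t**2*log(t)/6 - t**2/12 + 4*log(t - 4) + 3*log(t + 1) + 3*log(t + 5) + atan(t/3) + ∫(t**2*sin(t)) dt.
Step 9. Integrate ∫(t**2*sin(t)) dt by parts with u = t**2, dv = (sin(t)) dt, so v = -cos(t): now t**2*log(t)/6 - t**2*cos(t) - t**2/12 + 4*log(t - 4) + 3*log(t + 1) + 3*log(t + 5) + atan(t/3) + ∫(2*t*cos(t)) dt.
Step 10. Integrate ∫(2*t*cos(t)) dt by parts with u = t, dv = (2*cos(t)) dt, so v = 2*sin(t): now t**2*log(t)/6 - t**2*cos(t) - t**2/12 + 2*t*sin(t) + 4*log(t - 4) + 3*log(t + 1) + 3*log(t + 5) + atan(t/3) + ∫(-2*sin(t)) dt.
Step 11. Evaluate the standard form: now t**2*log(t)/6 - t**2*cos(t) - t**2/12 + 2*t*sin(t) + 4*log(t - 4) + 3*log(t + 1) + 3*log(t + 5) + 2*cos(t) + atan(t/3).
Answer: t**2*log(t)/6 - t**2*cos(t) - t**2/12 + 2*t*sin(t) + 4*log(t - 4) + 3*log(t + 1) + 3*log(t + 5) + 2*cos(t) + atan(t/3).


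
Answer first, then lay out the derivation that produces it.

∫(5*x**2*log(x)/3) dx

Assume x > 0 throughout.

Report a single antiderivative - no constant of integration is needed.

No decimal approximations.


The answer is 5*x**3*log(x)/9 - 5*x**3/27.
Step 1. Integrate ∫(5*x**2*log(x)/3) dx by parts with u = log(x), dv = (5*x**2/3) dx, so v = 5*x**3/9 [assuming x > 0]: now 5*x**3*log(x)/9 + ∫(-5*x**2/9) dx.
Step 2. Evaluate the standard form: now 5*x**3*log(x)/9 - 5*x**3/27.
Answer: 5*x**3*log(x)/9 - 5*x**3/27.


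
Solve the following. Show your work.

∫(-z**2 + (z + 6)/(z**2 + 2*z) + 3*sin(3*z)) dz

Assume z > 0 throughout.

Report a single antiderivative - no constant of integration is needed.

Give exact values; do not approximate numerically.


Step 1. Rewrite: now ∫(-z**2) dz + ∫((z + 6)/(z**2 + 2*z)) dz + ∫(3*sin(3*z)) dz.
Step 2. Evaluate the standard form: now -cos(3*z) + ∫(-z**2) dz + ∫((z + 6)/(z**2 + 2*z)) dz.
Step 3. Evaluate the standard form: now -z**3/3 - cos(3*z) + ∫((z + 6)/(z**2 + 2*z)) dz.
Step 4. Decompose ∫((z + 6)/(z**2 + 2*z)) dz by partial fractions, (z + 6)/(z**2 + 2*z) = -2/(z + 2) + 3/z: now -z**3/3 - cos(3*z) + ∫(3/z) dz + ∫(-2/(z + 2)) dz.
Step 5. Evaluate the standard form [assuming z > 0]: now -z**3/3 + 3*log(z) - cos(3*z) + ∫(-2/(z + 2)) dz.
Step 6. Evaluate the standard form [assuming z > -2]: now -z**3/3 + 3*log(z) - 2*log(z + 2) - cos(3*z).
Answer: -z**3/3 + 3*log(z) - 2*log(z + 2) - cos(3*z).


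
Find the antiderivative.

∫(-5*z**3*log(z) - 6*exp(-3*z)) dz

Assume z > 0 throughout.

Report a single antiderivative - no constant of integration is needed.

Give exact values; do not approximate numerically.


Answer: -5*z**4*log(z)/4 + 5*z**4/16 + 2*exp(-3*z).


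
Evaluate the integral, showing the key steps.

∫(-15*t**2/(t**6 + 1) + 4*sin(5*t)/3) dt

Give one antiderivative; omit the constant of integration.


Step 1. Rewrite: now ∫(-15*t**2/(t**6 + 1)) dt + ∫(4*sin(5*t)/3) dt.
Step 2. Substitute u = t**3, turning ∫(-15*t**2/(t**6 + 1)) dt into ∫(-5/(u**2 + 1)) du: now ∫(-5/(u**2 + 1)) du + ∫(4*sin(5*t)/3) dt.
Step 3. Evaluate the standard form: now -5*atan(u) + ∫(4*sin(5*t)/3) dt.
Step 4. Substitute back u = t**3: now -5*atan(t**3) + ∫(4*sin(5*t)/3) dt.
Step 5. Evaluate the standard form: now -4*cos(5*t)/15 - 5*atan(t**3).
Answer: -4*cos(5*t)/15 - 5*atan(t**3).


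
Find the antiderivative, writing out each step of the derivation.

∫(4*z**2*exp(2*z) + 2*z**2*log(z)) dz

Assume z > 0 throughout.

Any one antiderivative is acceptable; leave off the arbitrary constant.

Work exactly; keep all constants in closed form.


Step 1. Rewrite: now ∫(4*z**2*exp(2*z)) dz + ∫(2*z**2*log(z)) dz.
Step 2. Integrate ∫(2*z**2*log(z)) dz by parts with u = log(z), dv = (2*z**2) dz, so v = 2*z**3/3 [assuming z > 0]: now 2*z**3*log(z)/3 + ∫(-2*z**2/3) dz + ∫(4*z**2*exp(2*z)) dz.
Step 3. Evaluate the standard form: now 2*z**3*log(z)/3 - 2*z**3/9 + ∫(4*z**2*exp(2*z)) dz.
Step 4. Integrate ∫(4*z**2*exp(2*z)) dz by parts with u = z**2, dv = (4*exp(2*z)) dz, so v = 2*exp(2*z): now 2*z**3*log(z)/3 - 2*z**3/9 + 2*z**2*exp(2*z) + ∫(-4*z*exp(2*z)) dz.
Step 5. Integrate ∫(-4*z*exp(2*z)) dz by parts with u = z, dv = (-4*exp(2*z)) dz, so v = -2*exp(2*z): now 2*z**3*log(z)/3 - 2*z**3/9 + 2*z**2*exp(2*z) - 2*z*exp(2*z) + ∫(2*exp(2*z)) dz.
Step 6. Evaluate the standard form: now 2*z**3*log(z)/3 - 2*z**3/9 + 2*z**2*exp(2*z) - 2*z*exp(2*z) + exp(2*z).
Answer: 2*z**3*log(z)/3 - 2*z**3/9 + 2*z**2*exp(2*z) - 2*z*exp(2*z) + exp(2*z).


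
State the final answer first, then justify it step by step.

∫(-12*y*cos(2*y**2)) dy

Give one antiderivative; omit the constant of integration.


The answer is -3*sin(2*y**2).
Step 1. Substitute u = y**2, turning ∫(-12*y*cos(2*y**2)) dy into ∫(-6*cos(2*u)) du: now ∫(-6*cos(2*u)) du.
Step 2. Evaluate the standard form: now -3*sin(2*u).
Step 3. Substitute back u = y**2: now -3*sin(2*y**2).
Answer: -3*sin(2*y**2).


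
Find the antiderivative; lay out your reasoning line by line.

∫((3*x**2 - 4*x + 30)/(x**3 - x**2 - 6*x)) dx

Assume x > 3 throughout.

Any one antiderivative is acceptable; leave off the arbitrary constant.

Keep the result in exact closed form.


Step 1. Decompose ∫((3*x**2 - 4*x + 30)/(x**3 - x**2 - 6*x)) dx by partial fractions, (3*x**2 - 4*x + 30)/(x**3 - x**2 - 6*x) = 5/(x + 2) + 3/(x - 3) - 5/x: now ∫(-5/x) dx + ∫(3/(x - 3)) dx + ∫(5/(x + 2)) dx.
Step 2. Evaluate the standard form [assuming x > 3]: now 3*log(x - 3) + ∫(-5/x) dx + ∫(5/(x + 2)) dx.
Step 3. Evaluate the standard form [assuming x > 0]: now -5*log(x) + 3*log(x - 3) + ∫(5/(x + 2)) dx.
Step 4. Evaluate the standard form [assuming x > -2]: now -5*log(x) + 3*log(x - 3) + 5*log(x + 2).
Answer: -5*log(x) + 3*log(x - 3) + 5*log(x + 2).


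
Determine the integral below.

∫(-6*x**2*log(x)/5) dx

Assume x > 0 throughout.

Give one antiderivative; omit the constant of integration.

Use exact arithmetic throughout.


Answer: -2*x**3*log(x)/5 + 2*x**3/15.


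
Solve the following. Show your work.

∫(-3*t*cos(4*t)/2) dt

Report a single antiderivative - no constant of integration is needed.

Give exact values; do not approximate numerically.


Step 1. Integrate ∫(-3*t*cos(4*t)/2) dt by parts with u = t, dv = (-3*cos(4*t)/2) dt, so v = -3*sin(4*t)/8: now -3*t*sin(4*t)/8 + ∫(3*sin(4*t)/8) dt.
Step 2. Evaluate the standard form: now -3*t*sin(4*t)/8 - 3*cos(4*t)/32.
Answer: -3*t*sin(4*t)/8 - 3*cos(4*t)/32.


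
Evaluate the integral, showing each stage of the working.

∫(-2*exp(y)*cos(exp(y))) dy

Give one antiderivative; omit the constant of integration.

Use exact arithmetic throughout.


Step 1. Substitute u = exp(y), turning ∫(-2*exp(y)*cos(exp(y))) dy into ∫(-2*cos(u)) du: now ∫(-2*cos(u)) du.
Step 2. Evaluate the standard form: now -2*sin(u).
Step 3. Substitute back u = exp(y): now -2*sin(exp(y)).
Answer: -2*sin(exp(y)).


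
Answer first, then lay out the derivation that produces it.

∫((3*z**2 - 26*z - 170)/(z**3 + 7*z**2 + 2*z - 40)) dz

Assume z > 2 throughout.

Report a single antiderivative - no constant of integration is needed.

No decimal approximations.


The answer is -5*log(z - 2) + 3*log(z + 4) + 5*log(z + 5).
Step 1. Decompose ∫((3*z**2 - 26*z - 170)/(z**3 + 7*z**2 + 2*z - 40)) dz by partial fractions, (3*z**2 - 26*z - 170)/(z**3 + 7*z**2 + 2*z - 40) = 5/(z + 5) + 3/(z + 4) - 5/(z - 2): now ∫(-5/(z - 2)) dz + ∫(3/(z + 4)) dz + ∫(5/(z + 5)) dz.
Step 2. Evaluate the standard form [assuming z > 2]: now -5*log(z - 2) + ∫(3/(z + 4)) dz + ∫(5/(z + 5)) dz.
Step 3. Evaluate the standard form [assuming z > -4]: now -5*log(z - 2) + 3*log(z + 4) + ∫(5/(z + 5)) dz.
Step 4. Evaluate the standard form [assuming z > -5]: now -5*log(z - 2) + 3*log(z + 4) + 5*log(z + 5).
Answer: -5*log(z - 2) + 3*log(z + 4) + 5*log(z + 5).


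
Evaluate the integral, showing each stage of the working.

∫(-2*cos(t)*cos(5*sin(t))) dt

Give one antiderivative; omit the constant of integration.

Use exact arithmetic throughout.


Step 1. Substitute u = sin(t), turning ∫(-2*cos(t)*cos(5*sin(t))) dt into ∫(-2*cos(5*u)) du: now ∫(-2*cos(5*u)) du.
Step 2. Evaluate the standard form: now -2*sin(5*u)/5.
Step 3. Substitute back u = sin(t): now -2*sin(5*sin(t))/5.
Answer: -2*sin(5*sin(t))/5.


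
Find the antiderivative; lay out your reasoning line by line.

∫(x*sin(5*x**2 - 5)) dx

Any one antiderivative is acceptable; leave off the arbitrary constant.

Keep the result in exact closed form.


Step 1. Substitute u = x**2 - 1, turning ∫(x*sin(5*x**2 - 5)) dx into ∫(sin(5*u)/2) du: now ∫(sin(5*u)/2) du.
Step 2. Evaluate the standard form: now -cos(5*u)/10.
Step 3. Substitute back u = x**2 - 1: now -cos(5*x**2 - 5)/10.
Answer: -cos(5*x**2 - 5)/10.


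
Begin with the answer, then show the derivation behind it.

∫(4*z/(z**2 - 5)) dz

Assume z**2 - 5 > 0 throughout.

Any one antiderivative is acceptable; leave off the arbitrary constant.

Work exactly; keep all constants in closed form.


The answer is 2*log(z**2 - 5).
Step 1. Substitute u = z**2 - 5, turning ∫(4*z/(z**2 - 5)) dz into ∫(2/u) du: now ∫(2/u) du.
Step 2. Evaluate the standard form [assuming u > 0]: now 2*log(u).
Step 3. Substitute back u = z**2 - 5: now 2*log(z**2 - 5).
Answer: 2*log(z**2 - 5).


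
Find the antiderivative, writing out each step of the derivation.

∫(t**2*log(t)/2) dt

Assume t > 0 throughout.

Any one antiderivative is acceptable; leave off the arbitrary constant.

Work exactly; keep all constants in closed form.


Step 1. Integrate ∫(t**2*log(t)/2) dt by parts with u = log(t), dv = (t**2/2) dt, so v = t**3/6 [assuming t > 0]: now t**3*log(t)/6 + ∫(-t**2/6) dt.
Step 2. Evaluate the standard form: now t**3*log(t)/6 - t**3/18.
Answer: t**3*log(t)/6 - t**3/18.


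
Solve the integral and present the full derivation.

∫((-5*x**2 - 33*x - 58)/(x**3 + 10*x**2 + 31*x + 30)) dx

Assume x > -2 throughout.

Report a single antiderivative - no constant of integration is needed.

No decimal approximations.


Step 1. Decompose ∫((-5*x**2 - 33*x - 58)/(x**3 + 10*x**2 + 31*x + 30)) dx by partial fractions, (-5*x**2 - 33*x - 58)/(x**3 + 10*x**2 + 31*x + 30) = -3/(x + 5) + 2/(x + 3) - 4/(x + 2): now ∫(-4/(x + 2)) dx + ∫(2/(x + 3)) dx + ∫(-3/(x + 5)) dx.
Step 2. Evaluate the standard form [assuming x > -5]: now -3*log(x + 5) + ∫(-4/(x + 2)) dx + ∫(2/(x + 3)) dx.
Step 3. Evaluate the standard form [assuming x > -2]: now -4*log(x + 2) - 3*log(x + 5) + ∫(2/(x + 3)) dx.
Step 4. Evaluate the standard form [assuming x > -3]: now -4*log(x + 2) + 2*log(x + 3) - 3*log(x + 5).
Answer: -4*log(x + 2) + 2*log(x + 3) - 3*log(x + 5).


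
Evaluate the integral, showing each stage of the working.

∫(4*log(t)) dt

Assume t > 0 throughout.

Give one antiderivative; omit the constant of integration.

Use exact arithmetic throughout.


Step 1. Integrate ∫(4*log(t)) dt by parts with u = log(t), dv = (4) dt, so v = 4*t [assuming t > 0]: now 4*t*log(t) + ∫(-4) dt.
Step 2. Evaluate the standard form: now 4*t*log(t) - 4*t.
Answer: 4*t*log(t) - 4*t.


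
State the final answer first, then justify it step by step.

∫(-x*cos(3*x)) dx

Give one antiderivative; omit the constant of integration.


The answer is -x*sin(3*x)/3 - cos(3*x)/9.
Step 1. Integrate ∫(-x*cos(3*x)) dx by parts with u = x, dv = (-cos(3*x)) dx, so v = -sin(3*x)/3: now -x*sin(3*x)/3 + ∫(sin(3*x)/3) dx.
Step 2. Evaluate the standard form: now -x*sin(3*x)/3 - cos(3*x)/9.
Answer: -x*sin(3*x)/3 - cos(3*x)/9.


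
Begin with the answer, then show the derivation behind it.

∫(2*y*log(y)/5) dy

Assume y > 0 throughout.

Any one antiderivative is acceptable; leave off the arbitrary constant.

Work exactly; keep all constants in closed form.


The answer is y**2*log(y)/5 - y**2/10.
Step 1. Integrate ∫(2*y*log(y)/5) dy by parts with u = log(y), dv = (2*y/5) dy, so v = y**2/5 [assuming y > 0]: now y**2*log(y)/5 + ∫(-y/5) dy.
Step 2. Evaluate the standard form: now y**2*log(y)/5 - y**2/10.
Answer: y**2*log(y)/5 - y**2/10.


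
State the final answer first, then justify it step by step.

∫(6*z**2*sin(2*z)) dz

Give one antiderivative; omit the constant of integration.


The answer is -3*z**2*cos(2*z) + 3*z*sin(2*z) + 3*cos(2*z)/2.
Step 1. Integrate ∫(6*z**2*sin(2*z)) dz by parts with u = z**2, dv = (6*sin(2*z)) dz, so v = -3*cos(2*z): now -3*z**2*cos(2*z) + ∫(6*z*cos(2*z)) dz.
Step 2. Integrate ∫(6*z*cos(2*z)) dz by parts with u = z, dv = (6*cos(2*z)) dz, so v = 3*sin(2*z): now -3*z**2*cos(2*z) + 3*z*sin(2*z) + ∫(-3*sin(2*z)) dz.
Step 3. Evaluate the standard form: now -3*z**2*cos(2*z) + 3*z*sin(2*z) + 3*cos(2*z)/2.
Answer: -3*z**2*cos(2*z) + 3*z*sin(2*z) + 3*cos(2*z)/2.


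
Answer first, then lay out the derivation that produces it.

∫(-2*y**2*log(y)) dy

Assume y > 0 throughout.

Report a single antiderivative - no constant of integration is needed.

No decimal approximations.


The answer is -2*y**3*log(y)/3 + 2*y**3/9.
Step 1. Integrate ∫(-2*y**2*log(y)) dy by parts with u = log(y), dv = (-2*y**2) dy, so v = -2*y**3/3 [assuming y > 0]: now -2*y**3*log(y)/3 + ∫(2*y**2/3) dy.
Step 2. Evaluate the standard form: now -2*y**3*log(y)/3 + 2*y**3/9.
Answer: -2*y**3*log(y)/3 + 2*y**3/9.


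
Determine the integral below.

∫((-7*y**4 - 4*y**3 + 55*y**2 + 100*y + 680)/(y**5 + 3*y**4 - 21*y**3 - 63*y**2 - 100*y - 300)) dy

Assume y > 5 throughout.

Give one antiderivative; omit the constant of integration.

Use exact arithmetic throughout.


Answer: -log(y - 5) - 2*log(y + 3) - 4*log(y + 5) - 2*atan(y/2).


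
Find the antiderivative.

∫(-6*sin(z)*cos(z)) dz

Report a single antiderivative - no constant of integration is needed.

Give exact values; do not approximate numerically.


Answer: -3*sin(z)**2.


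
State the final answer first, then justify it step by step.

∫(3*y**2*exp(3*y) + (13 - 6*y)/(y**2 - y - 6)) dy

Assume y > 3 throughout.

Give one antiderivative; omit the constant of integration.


The answer is y**2*exp(3*y) - 2*y*exp(3*y)/3 + 2*exp(3*y)/9 - log(y - 3) - 5*log(y + 2).
Step 1. Rewrite: now ∫(3*y**2*exp(3*y)) dy + ∫((13 - 6*y)/(y**2 - y - 6)) dy.
Step 2. Integrate ∫(3*y**2*exp(3*y)) dy by parts with u = y**2, dv = (3*exp(3*y)) dy, so v = exp(3*y): now y**2*exp(3*y) + ∫(-2*y*exp(3*y)) dy + ∫((13 - 6*y)/(y**2 - y - 6)) dy.
Step 3. Integrate ∫(-2*y*exp(3*y)) dy by parts with u = y, dv = (-2*exp(3*y)) dy, so v = -2*exp(3*y)/3: now y**2*exp(3*y) - 2*y*exp(3*y)/3 + ∫((13 - 6*y)/(y**2 - y - 6)) dy + ∫(2*exp(3*y)/3) dy.
Step 4. Evaluate the standard form: now y**2*exp(3*y) - 2*y*exp(3*y)/3 + 2*exp(3*y)/9 + ∫((13 - 6*y)/(y**2 - y - 6)) dy.
Step 5. Decompose ∫((13 - 6*y)/(y**2 - y - 6)) dy by partial fractions, (13 - 6*y)/(y**2 - y - 6) = -5/(y + 2) - 1/(y - 3): now y**2*exp(3*y) - 2*y*exp(3*y)/3 + 2*exp(3*y)/9 + ∫(-1/(y - 3)) dy + ∫(-5/(y + 2)) dy.
Step 6. Evaluate the standard form [assuming y > -2]: now y**2*exp(3*y) - 2*y*exp(3*y)/3 + 2*exp(3*y)/9 - 5*log(y + 2) + ∫(-1/(y - 3)) dy.
Step 7. Evaluate the standard form [assuming y > 3]: now y**2*exp(3*y) - 2*y*exp(3*y)/3 + 2*exp(3*y)/9 - log(y - 3) - 5*log(y + 2).
Answer: y**2*exp(3*y) - 2*y*exp(3*y)/3 + 2*exp(3*y)/9 - log(y - 3) - 5*log(y + 2).


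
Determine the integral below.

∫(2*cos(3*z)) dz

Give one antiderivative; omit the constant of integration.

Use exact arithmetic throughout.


Answer: 2*sin(3*z)/3.


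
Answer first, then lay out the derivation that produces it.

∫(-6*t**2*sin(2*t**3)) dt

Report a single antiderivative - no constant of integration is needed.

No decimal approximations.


The answer is cos(2*t**3).
Step 1. Substitute u = t**3, turning ∫(-6*t**2*sin(2*t**3)) dt into ∫(-2*sin(2*u)) du: now ∫(-2*sin(2*u)) du.
Step 2. Evaluate the standard form: now cos(2*u).
Step 3. Substitute back u = t**3: now cos(2*t**3).
Answer: cos(2*t**3).


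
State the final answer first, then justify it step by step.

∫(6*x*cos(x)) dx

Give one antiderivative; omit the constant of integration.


The answer is 6*x*sin(x) + 6*cos(x).
Step 1. Integrate ∫(6*x*cos(x)) dx by parts with u = x, dv = (6*cos(x)) dx, so v = 6*sin(x): now 6*x*sin(x) + ∫(-6*sin(x)) dx.
Step 2. Evaluate the standard form: now 6*x*sin(x) + 6*cos(x).
Answer: 6*x*sin(x) + 6*cos(x).


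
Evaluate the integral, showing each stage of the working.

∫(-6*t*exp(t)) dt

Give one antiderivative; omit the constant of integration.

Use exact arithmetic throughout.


Step 1. Integrate ∫(-6*t*exp(t)) dt by parts with u = t, dv = (-6*exp(t)) dt, so v = -6*exp(t): now -6*t*exp(t) + ∫(6*exp(t)) dt.
Step 2. Evaluate the standard form: now -6*t*exp(t) + 6*exp(t).
Answer: -6*t*exp(t) + 6*exp(t).


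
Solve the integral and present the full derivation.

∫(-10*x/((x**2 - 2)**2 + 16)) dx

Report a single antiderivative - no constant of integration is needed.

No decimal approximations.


Step 1. Substitute u = x**2 - 2, turning ∫(-10*x/((x**2 - 2)**2 + 16)) dx into ∫(-5/(u**2 + 16)) du: now ∫(-5/(u**2 + 16)) du.
Step 2. Evaluate the standard form: now -5*atan(u/4)/4.
Step 3. Substitute back u = x**2 - 2: now -5*atan(x**2/4 - 1/2)/4.
Answer: -5*atan(x**2/4 - 1/2)/4.


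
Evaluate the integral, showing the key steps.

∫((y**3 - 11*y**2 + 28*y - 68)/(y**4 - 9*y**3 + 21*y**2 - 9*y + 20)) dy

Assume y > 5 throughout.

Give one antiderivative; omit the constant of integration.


Step 1. Decompose ∫((y**3 - 11*y**2 + 28*y - 68)/(y**4 - 9*y**3 + 21*y**2 - 9*y + 20)) dy by partial fractions, (y**3 - 11*y**2 + 28*y - 68)/(y**4 - 9*y**3 + 21*y**2 - 9*y + 20) = -3/(y**2 + 1) + 4/(y - 4) - 3/(y - 5): now ∫(-3/(y - 5)) dy + ∫(4/(y - 4)) dy + ∫(-3/(y**2 + 1)) dy.
Step 2. Evaluate the standard form [assuming y > 4]: now 4*log(y - 4) + ∫(-3/(y - 5)) dy + ∫(-3/(y**2 + 1)) dy.
Step 3. Evaluate the standard form [assuming y > 5]: now -3*log(y - 5) + 4*log(y - 4) + ∫(-3/(y**2 + 1)) dy.
Step 4. Evaluate the standard form: now -3*log(y - 5) + 4*log(y - 4) - 3*atan(y).
Answer: -3*log(y - 5) + 4*log(y - 4) - 3*atan(y).


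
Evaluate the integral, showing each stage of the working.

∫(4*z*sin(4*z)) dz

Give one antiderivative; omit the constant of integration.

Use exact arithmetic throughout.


Step 1. Integrate ∫(4*z*sin(4*z)) dz by parts with u = z, dv = (4*sin(4*z)) dz, so v = -cos(4*z): now -z*cos(4*z) + ∫(cos(4*z)) dz.
Step 2. Evaluate the standard form: now -z*cos(4*z) + sin(4*z)/4.
Answer: -z*cos(4*z) + sin(4*z)/4.


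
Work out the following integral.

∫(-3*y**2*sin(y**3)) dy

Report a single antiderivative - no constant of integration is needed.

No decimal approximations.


Answer: cos(y**3).


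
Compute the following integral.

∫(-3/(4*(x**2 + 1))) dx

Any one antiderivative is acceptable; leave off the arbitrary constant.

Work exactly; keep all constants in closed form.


Answer: -3*atan(x)/4.


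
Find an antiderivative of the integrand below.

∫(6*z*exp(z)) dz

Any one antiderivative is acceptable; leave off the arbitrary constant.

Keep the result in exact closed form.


Answer: 6*z*exp(z) - 6*exp(z).


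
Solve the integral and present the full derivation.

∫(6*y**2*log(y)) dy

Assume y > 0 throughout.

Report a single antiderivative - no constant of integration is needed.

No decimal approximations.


Step 1. Integrate ∫(6*y**2*log(y)) dy by parts with u = log(y), dv = (6*y**2) dy, so v = 2*y**3 [assuming y > 0]: now 2*y**3*log(y) + ∫(-2*y**2) dy.
Step 2. Evaluate the standard form: now 2*y**3*log(y) - 2*y**3/3.
Answer: 2*y**3*log(y) - 2*y**3/3.


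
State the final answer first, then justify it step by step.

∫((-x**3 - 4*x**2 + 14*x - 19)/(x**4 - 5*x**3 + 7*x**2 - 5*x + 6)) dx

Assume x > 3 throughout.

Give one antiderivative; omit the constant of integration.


The answer is -4*log(x - 3) + 3*log(x - 2) - 3*atan(x).
Step 1. Decompose ∫((-x**3 - 4*x**2 + 14*x - 19)/(x**4 - 5*x**3 + 7*x**2 - 5*x + 6)) dx by partial fractions, (-x**3 - 4*x**2 + 14*x - 19)/(x**4 - 5*x**3 + 7*x**2 - 5*x + 6) = -3/(x**2 + 1) + 3/(x - 2) - 4/(x - 3): now ∫(-4/(x - 3)) dx + ∫(3/(x - 2)) dx + ∫(-3/(x**2 + 1)) dx.
Step 2. Evaluate the standard form [assuming x > 2]: now 3*log(x - 2) + ∫(-4/(x - 3)) dx + ∫(-3/(x**2 + 1)) dx.
Step 3. Evaluate the standard form [assuming x > 3]: now -4*log(x - 3) + 3*log(x - 2) + ∫(-3/(x**2 + 1)) dx.
Step 4. Evaluate the standard form: now -4*log(x - 3) + 3*log(x - 2) - 3*atan(x).
Answer: -4*log(x - 3) + 3*log(x - 2) - 3*atan(x).


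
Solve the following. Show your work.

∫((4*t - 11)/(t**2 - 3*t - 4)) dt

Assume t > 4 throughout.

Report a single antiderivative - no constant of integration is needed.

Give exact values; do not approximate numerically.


Step 1. Decompose ∫((4*t - 11)/(t**2 - 3*t - 4)) dt by partial fractions, (4*t - 11)/(t**2 - 3*t - 4) = 3/(t + 1) + 1/(t - 4): now ∫(1/(t - 4)) dt + ∫(3/(t + 1)) dt.
Step 2. Evaluate the standard form [assuming t > -1]: now 3*log(t + 1) + ∫(1/(t - 4)) dt.
Step 3. Evaluate the standard form [assuming t > 4]: now log(t - 4) + 3*log(t + 1).
Answer: log(t - 4) + 3*log(t + 1).


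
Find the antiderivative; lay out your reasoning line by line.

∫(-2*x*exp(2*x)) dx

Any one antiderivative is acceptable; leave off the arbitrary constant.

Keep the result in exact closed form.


Step 1. Integrate ∫(-2*x*exp(2*x)) dx by parts with u = x, dv = (-2*exp(2*x)) dx, so v = -exp(2*x): now -x*exp(2*x) + ∫(exp(2*x)) dx.
Step 2. Evaluate the standard form: now -x*exp(2*x) + exp(2*x)/2.
Answer: -x*exp(2*x) + exp(2*x)/2.


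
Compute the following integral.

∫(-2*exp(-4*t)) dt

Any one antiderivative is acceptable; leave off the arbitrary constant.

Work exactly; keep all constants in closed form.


Answer: exp(-4*t)/2.
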